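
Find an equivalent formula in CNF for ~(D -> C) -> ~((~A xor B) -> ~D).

~(D -> C) -> ~((~A xor B) -> ~D)
= ~~(D -> C) | ~((~A xor B) -> ~D)   [eliminate ->]
= ~~(~D | C) | ~((~A xor B) -> ~D)   [eliminate ->]
= ~~(~D | C) | ~(~(~A xor B) | ~D)   [eliminate ->]
= ~~(~D | C) | ~(~((~A | B) & ~(~A & B)) | ~D)   [expand xor]
= ~D | C | ~(~((~A | B) & ~(~A & B)) | ~D)   [double negation]
= ~D | C | (~~((~A | B) & ~(~A & B)) & ~~D)   [De Morgan]
= ~D | C | ((~A | B) & ~(~A & B) & ~~D)   [double negation]
= ~D | C | ((~A | B) & (~~A | ~B) & ~~D)   [De Morgan]
= ~D | C | ((~A | B) & (A | ~B) & ~~D)   [double negation]
= ~D | C | ((~A | B) & (A | ~B) & D)   [double negation]
= (~D | C | ~A | B) & (~D | C | A | ~B) & (~D | C | D)   [distribute | over &]
= (~D | C | ~A | B) & (~D | C | A | ~B)   [simplify]

(~D | C | ~A | B) & (~D | C | A | ~B)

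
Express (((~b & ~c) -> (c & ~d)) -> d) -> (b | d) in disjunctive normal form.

(((~b & ~c) -> (c & ~d)) -> d) -> (b | d)
≡ ~(((~b & ~c) -> (c & ~d)) -> d) | b | d   [eliminate ->]
≡ ~(~((~b & ~c) -> (c & ~d)) | d) | b | d   [eliminate ->]
≡ ~(~(~(~b & ~c) | (c & ~d)) | d) | b | d   [eliminate ->]
≡ (~~(~(~b & ~c) | (c & ~d)) & ~d) | b | d   [De Morgan]
≡ ((~(~b & ~c) | (c & ~d)) & ~d) | b | d   [double negation]
≡ ((~~b | ~~c | (c & ~d)) & ~d) | b | d   [De Morgan]
≡ ((b | ~~c | (c & ~d)) & ~d) | b | d   [double negation]
≡ ((b | c | (c & ~d)) & ~d) | b | d   [double negation]
≡ (b & ~d) | (c & ~d) | (c & ~d & ~d) | b | d   [distribute & over |]
≡ (c & ~d) | b | d   [simplify]

(c & ~d) | b | d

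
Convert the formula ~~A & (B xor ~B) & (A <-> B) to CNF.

A & (~A | B)

~~A & (B xor ~B) & (A <-> B)
= ~~A & (B | ~B) & ~(B & ~B) & (A <-> B)   — expand xor
= ~~A & (B | ~B) & ~(B & ~B) & (A -> B) & (B -> A)   — eliminate <->
= ~~A & (B | ~B) & ~(B & ~B) & (~A | B) & (B -> A)   — eliminate ->
= ~~A & (B | ~B) & ~(B & ~B) & (~A | B) & (~B | A)   — eliminate ->
= A & (B | ~B) & ~(B & ~B) & (~A | B) & (~B | A)   — double negation
= A & (B | ~B) & (~B | ~~B) & (~A | B) & (~B | A)   — De Morgan
= A & (B | ~B) & (~B | B) & (~A | B) & (~B | A)   — double negation
= A & (~A | B)   — simplify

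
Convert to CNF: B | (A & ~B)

B | (A & ~B)
≡ (B | A) & (B | ~B)   [distribute | over &]
≡ B | A   [simplify]

B | A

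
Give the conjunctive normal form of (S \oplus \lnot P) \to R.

(\lnot S \lor \lnot P \lor R) \land (P \lor S \lor R)

(S \oplus \lnot P) \to R
⇔ \lnot (S \oplus \lnot P) \lor R   — eliminate \to
⇔ \lnot ((S \lor \lnot P) \land \lnot (S \land \lnot P)) \lor R   — expand \oplus
⇔ \lnot (S \lor \lnot P) \lor \lnot \lnot (S \land \lnot P) \lor R   — De Morgan
⇔ (\lnot S \land \lnot \lnot P) \lor \lnot \lnot (S \land \lnot P) \lor R   — De Morgan
⇔ (\lnot S \land P) \lor \lnot \lnot (S \land \lnot P) \lor R   — double negation
⇔ (\lnot S \land P) \lor (S \land \lnot P) \lor R   — double negation
⇔ (\lnot S \lor S \lor R) \land (\lnot S \lor \lnot P \lor R) \land (P \lor S \lor R) \land (P \lor \lnot P \lor R)   — distribute \lor over \land
⇔ (\lnot S \lor \lnot P \lor R) \land (P \lor S \lor R)   — simplify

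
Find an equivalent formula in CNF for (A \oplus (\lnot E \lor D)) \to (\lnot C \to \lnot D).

(A \oplus (\lnot E \lor D)) \to (\lnot C \to \lnot D)
⇔ \lnot (A \oplus (\lnot E \lor D)) \lor (\lnot C \to \lnot D)   — eliminate \to
⇔ \lnot ((A \lor \lnot E \lor D) \land \lnot (A \land (\lnot E \lor D))) \lor (\lnot C \to \lnot D)   — expand \oplus
⇔ \lnot ((A \lor \lnot E \lor D) \land \lnot (A \land (\lnot E \lor D))) \lor \lnot \lnot C \lor \lnot D   — eliminate \to
⇔ \lnot (A \lor \lnot E \lor D) \lor \lnot \lnot (A \land (\lnot E \lor D)) \lor \lnot \lnot C \lor \lnot D   — De Morgan
⇔ (\lnot A \land \lnot \lnot E \land \lnot D) \lor \lnot \lnot (A \land (\lnot E \lor D)) \lor \lnot \lnot C \lor \lnot D   — De Morgan
⇔ (\lnot A \land E \land \lnot D) \lor \lnot \lnot (A \land (\lnot E \lor D)) \lor \lnot \lnot C \lor \lnot D   — double negation
⇔ (\lnot A \land E \land \lnot D) \lor (A \land (\lnot E \lor D)) \lor \lnot \lnot C \lor \lnot D   — double negation
⇔ (\lnot A \land E \land \lnot D) \lor (A \land (\lnot E \lor D)) \lor C \lor \lnot D   — double negation
⇔ (\lnot A \lor A \lor C \lor \lnot D) \land (\lnot A \lor \lnot E \lor D \lor C \lor \lnot D) \land (E \lor A \lor C \lor \lnot D) \land (E \lor \lnot E \lor D \lor C \lor \lnot D) \land (\lnot D \lor A \lor C \lor \lnot D) \land (\lnot D \lor \lnot E \lor D \lor C \lor \lnot D)   — distribute \lor over \land
⇔ \lnot D \lor A \lor C   — simplify

\lnot D \lor A \lor C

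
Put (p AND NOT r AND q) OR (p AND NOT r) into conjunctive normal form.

(p AND NOT r AND q) OR (p AND NOT r)
⇔ (p OR p) AND (p OR NOT r) AND (NOT r OR p) AND (NOT r OR NOT r) AND (q OR p) AND (q OR NOT r)
⇔ p AND NOT r

p AND NOT r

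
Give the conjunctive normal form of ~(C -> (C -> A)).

~(C -> (C -> A))
= ~(~C | (C -> A))
= ~(~C | ~C | A)
= ~~C & ~~C & ~A
= C & ~~C & ~A
= C & C & ~A
= C & ~A

C & ~A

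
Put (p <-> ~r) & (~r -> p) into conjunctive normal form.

(~p | ~r) & (r | p)

(p <-> ~r) & (~r -> p)
≡ (p -> ~r) & (~r -> p) & (~r -> p)   — eliminate <->
≡ (~p | ~r) & (~r -> p) & (~r -> p)   — eliminate ->
≡ (~p | ~r) & (~~r | p) & (~r -> p)   — eliminate ->
≡ (~p | ~r) & (~~r | p) & (~~r | p)   — eliminate ->
≡ (~p | ~r) & (r | p) & (~~r | p)   — double negation
≡ (~p | ~r) & (r | p) & (r | p)   — double negation
≡ (~p | ~r) & (r | p)   — simplify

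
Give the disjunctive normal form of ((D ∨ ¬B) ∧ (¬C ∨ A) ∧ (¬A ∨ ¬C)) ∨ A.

(D ∧ ¬C) ∨ (¬B ∧ ¬C) ∨ A

((D ∨ ¬B) ∧ (¬C ∨ A) ∧ (¬A ∨ ¬C)) ∨ A
≡ (D ∧ ¬C ∧ ¬A) ∨ (D ∧ ¬C ∧ ¬C) ∨ (D ∧ A ∧ ¬A) ∨ (D ∧ A ∧ ¬C) ∨ (¬B ∧ ¬C ∧ ¬A) ∨ (¬B ∧ ¬C ∧ ¬C) ∨ (¬B ∧ A ∧ ¬A) ∨ (¬B ∧ A ∧ ¬C) ∨ A   (distribute ∧ over ∨)
≡ (D ∧ ¬C) ∨ (¬B ∧ ¬C) ∨ A   (simplify)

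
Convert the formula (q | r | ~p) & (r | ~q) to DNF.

(q | r | ~p) & (r | ~q)
≡ (q & r) | (q & ~q) | (r & r) | (r & ~q) | (~p & r) | (~p & ~q)   (distribute & over |)
≡ r | (~p & ~q)   (simplify)

r | (~p & ~q)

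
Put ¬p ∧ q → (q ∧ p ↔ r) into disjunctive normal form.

p ∨ ¬q ∨ ¬p ∧ ¬r

¬p ∧ q → (q ∧ p ↔ r)
⇔ ¬(¬p ∧ q) ∨ (q ∧ p ↔ r)   [eliminate →]
⇔ ¬(¬p ∧ q) ∨ (q ∧ p → r) ∧ (r → q ∧ p)   [eliminate ↔]
⇔ ¬(¬p ∧ q) ∨ (¬(q ∧ p) ∨ r) ∧ (r → q ∧ p)   [eliminate →]
⇔ ¬(¬p ∧ q) ∨ (¬(q ∧ p) ∨ r) ∧ (¬r ∨ q ∧ p)   [eliminate →]
⇔ ¬¬p ∨ ¬q ∨ (¬(q ∧ p) ∨ r) ∧ (¬r ∨ q ∧ p)   [De Morgan]
⇔ p ∨ ¬q ∨ (¬(q ∧ p) ∨ r) ∧ (¬r ∨ q ∧ p)   [double negation]
⇔ p ∨ ¬q ∨ (¬q ∨ ¬p ∨ r) ∧ (¬r ∨ q ∧ p)   [De Morgan]
⇔ p ∨ ¬q ∨ ¬q ∧ ¬r ∨ ¬q ∧ q ∧ p ∨ ¬p ∧ ¬r ∨ ¬p ∧ q ∧ p ∨ r ∧ ¬r ∨ r ∧ q ∧ p   [distribute ∧ over ∨]
⇔ p ∨ ¬q ∨ ¬p ∧ ¬r   [simplify]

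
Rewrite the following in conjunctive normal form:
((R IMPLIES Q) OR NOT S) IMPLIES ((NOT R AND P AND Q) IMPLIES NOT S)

R OR NOT P OR NOT Q OR NOT S

((R IMPLIES Q) OR NOT S) IMPLIES ((NOT R AND P AND Q) IMPLIES NOT S)
≡ NOT ((R IMPLIES Q) OR NOT S) OR ((NOT R AND P AND Q) IMPLIES NOT S)   [eliminate IMPLIES]
≡ NOT (NOT R OR Q OR NOT S) OR ((NOT R AND P AND Q) IMPLIES NOT S)   [eliminate IMPLIES]
≡ NOT (NOT R OR Q OR NOT S) OR NOT (NOT R AND P AND Q) OR NOT S   [eliminate IMPLIES]
≡ (NOT NOT R AND NOT Q AND NOT NOT S) OR NOT (NOT R AND P AND Q) OR NOT S   [De Morgan]
≡ (R AND NOT Q AND NOT NOT S) OR NOT (NOT R AND P AND Q) OR NOT S   [double negation]
≡ (R AND NOT Q AND S) OR NOT (NOT R AND P AND Q) OR NOT S   [double negation]
≡ (R AND NOT Q AND S) OR NOT NOT R OR NOT P OR NOT Q OR NOT S   [De Morgan]
≡ (R AND NOT Q AND S) OR R OR NOT P OR NOT Q OR NOT S   [double negation]
≡ (R OR R OR NOT P OR NOT Q OR NOT S) AND (NOT Q OR R OR NOT P OR NOT Q OR NOT S) AND (S OR R OR NOT P OR NOT Q OR NOT S)   [distribute OR over AND]
≡ R OR NOT P OR NOT Q OR NOT S   [simplify]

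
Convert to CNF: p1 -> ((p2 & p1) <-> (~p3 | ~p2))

p1 -> ((p2 & p1) <-> (~p3 | ~p2))
≡ ~p1 | ((p2 & p1) <-> (~p3 | ~p2))   [eliminate ->]
≡ ~p1 | (((p2 & p1) -> (~p3 | ~p2)) & ((~p3 | ~p2) -> (p2 & p1)))   [eliminate <->]
≡ ~p1 | ((~(p2 & p1) | ~p3 | ~p2) & ((~p3 | ~p2) -> (p2 & p1)))   [eliminate ->]
≡ ~p1 | ((~(p2 & p1) | ~p3 | ~p2) & (~(~p3 | ~p2) | (p2 & p1)))   [eliminate ->]
≡ ~p1 | ((~p2 | ~p1 | ~p3 | ~p2) & (~(~p3 | ~p2) | (p2 & p1)))   [De Morgan]
≡ ~p1 | ((~p2 | ~p1 | ~p3 | ~p2) & ((~~p3 & ~~p2) | (p2 & p1)))   [De Morgan]
≡ ~p1 | ((~p2 | ~p1 | ~p3 | ~p2) & ((p3 & ~~p2) | (p2 & p1)))   [double negation]
≡ ~p1 | ((~p2 | ~p1 | ~p3 | ~p2) & ((p3 & p2) | (p2 & p1)))   [double negation]
≡ (~p1 | ~p2 | ~p1 | ~p3 | ~p2) & (~p1 | p3 | p2) & (~p1 | p3 | p1) & (~p1 | p2 | p2) & (~p1 | p2 | p1)   [distribute | over &]
≡ (~p1 | ~p2 | ~p3) & (~p1 | p2)   [simplify]

(~p1 | ~p2 | ~p3) & (~p1 | p2)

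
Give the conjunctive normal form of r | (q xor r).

r | (q xor r)
= r | ((q | r) & ~(q & r))   (expand xor)
= r | ((q | r) & (~q | ~r))   (De Morgan)
= (r | q | r) & (r | ~q | ~r)   (distribute | over &)
= r | q   (simplify)

r | q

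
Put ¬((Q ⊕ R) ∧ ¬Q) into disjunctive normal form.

(¬Q ∧ ¬R) ∨ Q

¬((Q ⊕ R) ∧ ¬Q)
≡ ¬(((Q ∧ ¬R) ∨ (¬Q ∧ R)) ∧ ¬Q)   [expand ⊕]
≡ ¬((Q ∧ ¬R) ∨ (¬Q ∧ R)) ∨ ¬¬Q   [De Morgan]
≡ (¬(Q ∧ ¬R) ∧ ¬(¬Q ∧ R)) ∨ ¬¬Q   [De Morgan]
≡ ((¬Q ∨ ¬¬R) ∧ ¬(¬Q ∧ R)) ∨ ¬¬Q   [De Morgan]
≡ ((¬Q ∨ R) ∧ ¬(¬Q ∧ R)) ∨ ¬¬Q   [double negation]
≡ ((¬Q ∨ R) ∧ (¬¬Q ∨ ¬R)) ∨ ¬¬Q   [De Morgan]
≡ ((¬Q ∨ R) ∧ (Q ∨ ¬R)) ∨ ¬¬Q   [double negation]
≡ ((¬Q ∨ R) ∧ (Q ∨ ¬R)) ∨ Q   [double negation]
≡ (¬Q ∧ Q) ∨ (¬Q ∧ ¬R) ∨ (R ∧ Q) ∨ (R ∧ ¬R) ∨ Q   [distribute ∧ over ∨]
≡ (¬Q ∧ ¬R) ∨ Q   [simplify]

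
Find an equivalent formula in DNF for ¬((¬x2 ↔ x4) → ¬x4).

¬((¬x2 ↔ x4) → ¬x4)
= ¬(¬(¬x2 ↔ x4) ∨ ¬x4)   [eliminate →]
= ¬(¬((¬x2 → x4) ∧ (x4 → ¬x2)) ∨ ¬x4)   [eliminate ↔]
= ¬(¬((¬¬x2 ∨ x4) ∧ (x4 → ¬x2)) ∨ ¬x4)   [eliminate →]
= ¬(¬((¬¬x2 ∨ x4) ∧ (¬x4 ∨ ¬x2)) ∨ ¬x4)   [eliminate →]
= ¬¬((¬¬x2 ∨ x4) ∧ (¬x4 ∨ ¬x2)) ∧ ¬¬x4   [De Morgan]
= (¬¬x2 ∨ x4) ∧ (¬x4 ∨ ¬x2) ∧ ¬¬x4   [double negation]
= (x2 ∨ x4) ∧ (¬x4 ∨ ¬x2) ∧ ¬¬x4   [double negation]
= (x2 ∨ x4) ∧ (¬x4 ∨ ¬x2) ∧ x4   [double negation]
= (x2 ∧ ¬x4 ∧ x4) ∨ (x2 ∧ ¬x2 ∧ x4) ∨ (x4 ∧ ¬x4 ∧ x4) ∨ (x4 ∧ ¬x2 ∧ x4)   [distribute ∧ over ∨]
= x4 ∧ ¬x2   [simplify]

x4 ∧ ¬x2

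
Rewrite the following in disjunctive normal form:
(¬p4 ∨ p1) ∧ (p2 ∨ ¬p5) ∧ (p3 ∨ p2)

(¬p4 ∧ p2) ∨ (¬p4 ∧ ¬p5 ∧ p3) ∨ (p1 ∧ p2) ∨ (p1 ∧ ¬p5 ∧ p3)

(¬p4 ∨ p1) ∧ (p2 ∨ ¬p5) ∧ (p3 ∨ p2)
= (¬p4 ∧ p2 ∧ p3) ∨ (¬p4 ∧ p2 ∧ p2) ∨ (¬p4 ∧ ¬p5 ∧ p3) ∨ (¬p4 ∧ ¬p5 ∧ p2) ∨ (p1 ∧ p2 ∧ p3) ∨ (p1 ∧ p2 ∧ p2) ∨ (p1 ∧ ¬p5 ∧ p3) ∨ (p1 ∧ ¬p5 ∧ p2)   [distribute ∧ over ∨]
= (¬p4 ∧ p2) ∨ (¬p4 ∧ ¬p5 ∧ p3) ∨ (p1 ∧ p2) ∨ (p1 ∧ ¬p5 ∧ p3)   [simplify]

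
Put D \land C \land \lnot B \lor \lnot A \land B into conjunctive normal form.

D \land C \land \lnot B \lor \lnot A \land B
= (D \lor \lnot A) \land (D \lor B) \land (C \lor \lnot A) \land (C \lor B) \land (\lnot B \lor \lnot A) \land (\lnot B \lor B)   [distribute \lor over \land]
= (D \lor \lnot A) \land (D \lor B) \land (C \lor \lnot A) \land (C \lor B) \land (\lnot B \lor \lnot A)   [simplify]

(D \lor \lnot A) \land (D \lor B) \land (C \lor \lnot A) \land (C \lor B) \land (\lnot B \lor \lnot A)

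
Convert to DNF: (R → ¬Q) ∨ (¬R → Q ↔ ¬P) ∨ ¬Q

¬R ∨ ¬Q ∨ ¬P ∧ R ∨ ¬P ∧ Q

(R → ¬Q) ∨ (¬R → Q ↔ ¬P) ∨ ¬Q
≡ ¬R ∨ ¬Q ∨ (¬R → Q ↔ ¬P) ∨ ¬Q   — eliminate →
≡ ¬R ∨ ¬Q ∨ ((¬R → Q) → ¬P) ∧ (¬P → (¬R → Q)) ∨ ¬Q   — eliminate ↔
≡ ¬R ∨ ¬Q ∨ (¬(¬R → Q) ∨ ¬P) ∧ (¬P → (¬R → Q)) ∨ ¬Q   — eliminate →
≡ ¬R ∨ ¬Q ∨ (¬(¬¬R ∨ Q) ∨ ¬P) ∧ (¬P → (¬R → Q)) ∨ ¬Q   — eliminate →
≡ ¬R ∨ ¬Q ∨ (¬(¬¬R ∨ Q) ∨ ¬P) ∧ (¬¬P ∨ (¬R → Q)) ∨ ¬Q   — eliminate →
≡ ¬R ∨ ¬Q ∨ (¬(¬¬R ∨ Q) ∨ ¬P) ∧ (¬¬P ∨ ¬¬R ∨ Q) ∨ ¬Q   — eliminate →
≡ ¬R ∨ ¬Q ∨ (¬¬¬R ∧ ¬Q ∨ ¬P) ∧ (¬¬P ∨ ¬¬R ∨ Q) ∨ ¬Q   — De Morgan
≡ ¬R ∨ ¬Q ∨ (¬R ∧ ¬Q ∨ ¬P) ∧ (¬¬P ∨ ¬¬R ∨ Q) ∨ ¬Q   — double negation
≡ ¬R ∨ ¬Q ∨ (¬R ∧ ¬Q ∨ ¬P) ∧ (P ∨ ¬¬R ∨ Q) ∨ ¬Q   — double negation
≡ ¬R ∨ ¬Q ∨ (¬R ∧ ¬Q ∨ ¬P) ∧ (P ∨ R ∨ Q) ∨ ¬Q   — double negation
≡ ¬R ∨ ¬Q ∨ ¬R ∧ ¬Q ∧ P ∨ ¬R ∧ ¬Q ∧ R ∨ ¬R ∧ ¬Q ∧ Q ∨ ¬P ∧ P ∨ ¬P ∧ R ∨ ¬P ∧ Q ∨ ¬Q   — distribute ∧ over ∨
≡ ¬R ∨ ¬Q ∨ ¬P ∧ R ∨ ¬P ∧ Q   — simplify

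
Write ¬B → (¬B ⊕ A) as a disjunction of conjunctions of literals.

¬B → (¬B ⊕ A)
= ¬¬B ∨ (¬B ⊕ A)   (eliminate →)
= ¬¬B ∨ (¬B ∧ ¬A) ∨ (¬¬B ∧ A)   (expand ⊕)
= B ∨ (¬B ∧ ¬A) ∨ (¬¬B ∧ A)   (double negation)
= B ∨ (¬B ∧ ¬A) ∨ (B ∧ A)   (double negation)
= B ∨ (¬B ∧ ¬A)   (simplify)

B ∨ (¬B ∧ ¬A)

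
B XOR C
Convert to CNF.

B XOR C
⇔ (B OR C) AND NOT (B AND C)   (expand XOR)
⇔ (B OR C) AND (NOT B OR NOT C)   (De Morgan)

(B OR C) AND (NOT B OR NOT C)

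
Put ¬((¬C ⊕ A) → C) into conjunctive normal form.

(C ∨ ¬A) ∧ ¬C

¬((¬C ⊕ A) → C)
≡ ¬(¬(¬C ⊕ A) ∨ C)
≡ ¬(¬((¬C ∨ A) ∧ ¬(¬C ∧ A)) ∨ C)
≡ ¬¬((¬C ∨ A) ∧ ¬(¬C ∧ A)) ∧ ¬C
≡ (¬C ∨ A) ∧ ¬(¬C ∧ A) ∧ ¬C
≡ (¬C ∨ A) ∧ (¬¬C ∨ ¬A) ∧ ¬C
≡ (¬C ∨ A) ∧ (C ∨ ¬A) ∧ ¬C
≡ (C ∨ ¬A) ∧ ¬C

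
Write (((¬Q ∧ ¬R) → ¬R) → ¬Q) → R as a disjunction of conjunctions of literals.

(((¬Q ∧ ¬R) → ¬R) → ¬Q) → R
≡ ¬(((¬Q ∧ ¬R) → ¬R) → ¬Q) ∨ R   — eliminate →
≡ ¬(¬((¬Q ∧ ¬R) → ¬R) ∨ ¬Q) ∨ R   — eliminate →
≡ ¬(¬(¬(¬Q ∧ ¬R) ∨ ¬R) ∨ ¬Q) ∨ R   — eliminate →
≡ (¬¬(¬(¬Q ∧ ¬R) ∨ ¬R) ∧ ¬¬Q) ∨ R   — De Morgan
≡ ((¬(¬Q ∧ ¬R) ∨ ¬R) ∧ ¬¬Q) ∨ R   — double negation
≡ ((¬¬Q ∨ ¬¬R ∨ ¬R) ∧ ¬¬Q) ∨ R   — De Morgan
≡ ((Q ∨ ¬¬R ∨ ¬R) ∧ ¬¬Q) ∨ R   — double negation
≡ ((Q ∨ R ∨ ¬R) ∧ ¬¬Q) ∨ R   — double negation
≡ ((Q ∨ R ∨ ¬R) ∧ Q) ∨ R   — double negation
≡ (Q ∧ Q) ∨ (R ∧ Q) ∨ (¬R ∧ Q) ∨ R   — distribute ∧ over ∨
≡ Q ∨ R   — simplify

Q ∨ R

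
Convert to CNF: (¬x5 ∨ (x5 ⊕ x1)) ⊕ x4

(¬x5 ∨ (x5 ⊕ x1)) ⊕ x4
= (¬x5 ∨ (x5 ⊕ x1) ∨ x4) ∧ ¬((¬x5 ∨ (x5 ⊕ x1)) ∧ x4)   (expand ⊕)
= (¬x5 ∨ ((x5 ∨ x1) ∧ ¬(x5 ∧ x1)) ∨ x4) ∧ ¬((¬x5 ∨ (x5 ⊕ x1)) ∧ x4)   (expand ⊕)
= (¬x5 ∨ ((x5 ∨ x1) ∧ ¬(x5 ∧ x1)) ∨ x4) ∧ ¬((¬x5 ∨ ((x5 ∨ x1) ∧ ¬(x5 ∧ x1))) ∧ x4)   (expand ⊕)
= (¬x5 ∨ ((x5 ∨ x1) ∧ (¬x5 ∨ ¬x1)) ∨ x4) ∧ ¬((¬x5 ∨ ((x5 ∨ x1) ∧ ¬(x5 ∧ x1))) ∧ x4)   (De Morgan)
= (¬x5 ∨ ((x5 ∨ x1) ∧ (¬x5 ∨ ¬x1)) ∨ x4) ∧ (¬(¬x5 ∨ ((x5 ∨ x1) ∧ ¬(x5 ∧ x1))) ∨ ¬x4)   (De Morgan)
= (¬x5 ∨ ((x5 ∨ x1) ∧ (¬x5 ∨ ¬x1)) ∨ x4) ∧ ((¬¬x5 ∧ ¬((x5 ∨ x1) ∧ ¬(x5 ∧ x1))) ∨ ¬x4)   (De Morgan)
= (¬x5 ∨ ((x5 ∨ x1) ∧ (¬x5 ∨ ¬x1)) ∨ x4) ∧ ((x5 ∧ ¬((x5 ∨ x1) ∧ ¬(x5 ∧ x1))) ∨ ¬x4)   (double negation)
= (¬x5 ∨ ((x5 ∨ x1) ∧ (¬x5 ∨ ¬x1)) ∨ x4) ∧ ((x5 ∧ (¬(x5 ∨ x1) ∨ ¬¬(x5 ∧ x1))) ∨ ¬x4)   (De Morgan)
= (¬x5 ∨ ((x5 ∨ x1) ∧ (¬x5 ∨ ¬x1)) ∨ x4) ∧ ((x5 ∧ ((¬x5 ∧ ¬x1) ∨ ¬¬(x5 ∧ x1))) ∨ ¬x4)   (De Morgan)
= (¬x5 ∨ ((x5 ∨ x1) ∧ (¬x5 ∨ ¬x1)) ∨ x4) ∧ ((x5 ∧ ((¬x5 ∧ ¬x1) ∨ (x5 ∧ x1))) ∨ ¬x4)   (double negation)
= (¬x5 ∨ x5 ∨ x1 ∨ x4) ∧ (¬x5 ∨ ¬x5 ∨ ¬x1 ∨ x4) ∧ (x5 ∨ ¬x4) ∧ (¬x5 ∨ x5 ∨ ¬x4) ∧ (¬x5 ∨ x1 ∨ ¬x4) ∧ (¬x1 ∨ x5 ∨ ¬x4) ∧ (¬x1 ∨ x1 ∨ ¬x4)   (distribute ∨ over ∧)
= (¬x5 ∨ ¬x1 ∨ x4) ∧ (x5 ∨ ¬x4) ∧ (¬x5 ∨ x1 ∨ ¬x4)   (simplify)

(¬x5 ∨ ¬x1 ∨ x4) ∧ (x5 ∨ ¬x4) ∧ (¬x5 ∨ x1 ∨ ¬x4)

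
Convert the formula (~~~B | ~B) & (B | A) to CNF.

(~~~B | ~B) & (B | A)
≡ (~B | ~B) & (B | A)   [double negation]
≡ ~B & (B | A)   [simplify]

~B & (B | A)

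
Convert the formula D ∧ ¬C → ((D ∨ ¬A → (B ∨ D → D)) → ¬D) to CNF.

D ∧ ¬C → ((D ∨ ¬A → (B ∨ D → D)) → ¬D)
= ¬(D ∧ ¬C) ∨ ((D ∨ ¬A → (B ∨ D → D)) → ¬D)   [eliminate →]
= ¬(D ∧ ¬C) ∨ ¬(D ∨ ¬A → (B ∨ D → D)) ∨ ¬D   [eliminate →]
= ¬(D ∧ ¬C) ∨ ¬(¬(D ∨ ¬A) ∨ (B ∨ D → D)) ∨ ¬D   [eliminate →]
= ¬(D ∧ ¬C) ∨ ¬(¬(D ∨ ¬A) ∨ ¬(B ∨ D) ∨ D) ∨ ¬D   [eliminate →]
= ¬D ∨ ¬¬C ∨ ¬(¬(D ∨ ¬A) ∨ ¬(B ∨ D) ∨ D) ∨ ¬D   [De Morgan]
= ¬D ∨ C ∨ ¬(¬(D ∨ ¬A) ∨ ¬(B ∨ D) ∨ D) ∨ ¬D   [double negation]
= ¬D ∨ C ∨ ¬¬(D ∨ ¬A) ∧ ¬¬(B ∨ D) ∧ ¬D ∨ ¬D   [De Morgan]
= ¬D ∨ C ∨ (D ∨ ¬A) ∧ ¬¬(B ∨ D) ∧ ¬D ∨ ¬D   [double negation]
= ¬D ∨ C ∨ (D ∨ ¬A) ∧ (B ∨ D) ∧ ¬D ∨ ¬D   [double negation]
= (¬D ∨ C ∨ D ∨ ¬A ∨ ¬D) ∧ (¬D ∨ C ∨ B ∨ D ∨ ¬D) ∧ (¬D ∨ C ∨ ¬D ∨ ¬D)   [distribute ∨ over ∧]
= ¬D ∨ C   [simplify]

¬D ∨ C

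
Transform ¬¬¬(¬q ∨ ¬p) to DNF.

¬¬¬(¬q ∨ ¬p)
= ¬(¬q ∨ ¬p)   (double negation)
= ¬¬q ∧ ¬¬p   (De Morgan)
= q ∧ ¬¬p   (double negation)
= q ∧ p   (double negation)

q ∧ p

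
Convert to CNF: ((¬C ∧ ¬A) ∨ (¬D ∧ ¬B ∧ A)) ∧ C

(¬C ∨ ¬D) ∧ (¬C ∨ ¬B) ∧ (¬C ∨ A) ∧ (¬A ∨ ¬D) ∧ (¬A ∨ ¬B) ∧ C

((¬C ∧ ¬A) ∨ (¬D ∧ ¬B ∧ A)) ∧ C
≡ (¬C ∨ ¬D) ∧ (¬C ∨ ¬B) ∧ (¬C ∨ A) ∧ (¬A ∨ ¬D) ∧ (¬A ∨ ¬B) ∧ (¬A ∨ A) ∧ C
≡ (¬C ∨ ¬D) ∧ (¬C ∨ ¬B) ∧ (¬C ∨ A) ∧ (¬A ∨ ¬D) ∧ (¬A ∨ ¬B) ∧ C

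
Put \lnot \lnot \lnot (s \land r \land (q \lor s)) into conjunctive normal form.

\lnot s \lor \lnot r

\lnot \lnot \lnot (s \land r \land (q \lor s))
= \lnot (s \land r \land (q \lor s))   — double negation
= \lnot s \lor \lnot r \lor \lnot (q \lor s)   — De Morgan
= \lnot s \lor \lnot r \lor (\lnot q \land \lnot s)   — De Morgan
= (\lnot s \lor \lnot r \lor \lnot q) \land (\lnot s \lor \lnot r \lor \lnot s)   — distribute \lor over \land
= \lnot s \lor \lnot r   — simplify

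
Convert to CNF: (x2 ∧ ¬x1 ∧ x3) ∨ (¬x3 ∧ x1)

(x2 ∧ ¬x1 ∧ x3) ∨ (¬x3 ∧ x1)
≡ (x2 ∨ ¬x3) ∧ (x2 ∨ x1) ∧ (¬x1 ∨ ¬x3) ∧ (¬x1 ∨ x1) ∧ (x3 ∨ ¬x3) ∧ (x3 ∨ x1)   [distribute ∨ over ∧]
≡ (x2 ∨ ¬x3) ∧ (x2 ∨ x1) ∧ (¬x1 ∨ ¬x3) ∧ (x3 ∨ x1)   [simplify]

(x2 ∨ ¬x3) ∧ (x2 ∨ x1) ∧ (¬x1 ∨ ¬x3) ∧ (x3 ∨ x1)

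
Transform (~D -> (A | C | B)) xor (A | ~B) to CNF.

(~D | B) & ~A & (~C | B)

(~D -> (A | C | B)) xor (A | ~B)
≡ ((~D -> (A | C | B)) | A | ~B) & ~((~D -> (A | C | B)) & (A | ~B))   [expand xor]
≡ (~~D | A | C | B | A | ~B) & ~((~D -> (A | C | B)) & (A | ~B))   [eliminate ->]
≡ (~~D | A | C | B | A | ~B) & ~((~~D | A | C | B) & (A | ~B))   [eliminate ->]
≡ (D | A | C | B | A | ~B) & ~((~~D | A | C | B) & (A | ~B))   [double negation]
≡ (D | A | C | B | A | ~B) & (~(~~D | A | C | B) | ~(A | ~B))   [De Morgan]
≡ (D | A | C | B | A | ~B) & ((~~~D & ~A & ~C & ~B) | ~(A | ~B))   [De Morgan]
≡ (D | A | C | B | A | ~B) & ((~D & ~A & ~C & ~B) | ~(A | ~B))   [double negation]
≡ (D | A | C | B | A | ~B) & ((~D & ~A & ~C & ~B) | (~A & ~~B))   [De Morgan]
≡ (D | A | C | B | A | ~B) & ((~D & ~A & ~C & ~B) | (~A & B))   [double negation]
≡ (D | A | C | B | A | ~B) & (~D | ~A) & (~D | B) & (~A | ~A) & (~A | B) & (~C | ~A) & (~C | B) & (~B | ~A) & (~B | B)   [distribute | over &]
≡ (~D | B) & ~A & (~C | B)   [simplify]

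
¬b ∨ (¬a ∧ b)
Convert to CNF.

¬b ∨ ¬a

¬b ∨ (¬a ∧ b)
⇔ (¬b ∨ ¬a) ∧ (¬b ∨ b)   [distribute ∨ over ∧]
⇔ ¬b ∨ ¬a   [simplify]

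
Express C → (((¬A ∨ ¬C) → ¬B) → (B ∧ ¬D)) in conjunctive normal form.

C → (((¬A ∨ ¬C) → ¬B) → (B ∧ ¬D))
= ¬C ∨ (((¬A ∨ ¬C) → ¬B) → (B ∧ ¬D))   [eliminate →]
= ¬C ∨ ¬((¬A ∨ ¬C) → ¬B) ∨ (B ∧ ¬D)   [eliminate →]
= ¬C ∨ ¬(¬(¬A ∨ ¬C) ∨ ¬B) ∨ (B ∧ ¬D)   [eliminate →]
= ¬C ∨ (¬¬(¬A ∨ ¬C) ∧ ¬¬B) ∨ (B ∧ ¬D)   [De Morgan]
= ¬C ∨ ((¬A ∨ ¬C) ∧ ¬¬B) ∨ (B ∧ ¬D)   [double negation]
= ¬C ∨ ((¬A ∨ ¬C) ∧ B) ∨ (B ∧ ¬D)   [double negation]
= (¬C ∨ ¬A ∨ ¬C ∨ B) ∧ (¬C ∨ ¬A ∨ ¬C ∨ ¬D) ∧ (¬C ∨ B ∨ B) ∧ (¬C ∨ B ∨ ¬D)   [distribute ∨ over ∧]
= (¬C ∨ ¬A ∨ ¬D) ∧ (¬C ∨ B)   [simplify]

(¬C ∨ ¬A ∨ ¬D) ∧ (¬C ∨ B)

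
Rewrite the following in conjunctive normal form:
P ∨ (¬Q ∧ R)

(P ∨ ¬Q) ∧ (P ∨ R)

P ∨ (¬Q ∧ R)
= (P ∨ ¬Q) ∧ (P ∨ R)   (distribute ∨ over ∧)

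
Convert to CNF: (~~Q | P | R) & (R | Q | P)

Q | P | R

(~~Q | P | R) & (R | Q | P)
≡ (Q | P | R) & (R | Q | P)   (double negation)
≡ Q | P | R   (simplify)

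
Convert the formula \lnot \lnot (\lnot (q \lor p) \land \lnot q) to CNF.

\lnot \lnot (\lnot (q \lor p) \land \lnot q)
= \lnot (q \lor p) \land \lnot q   [double negation]
= \lnot q \land \lnot p \land \lnot q   [De Morgan]
= \lnot q \land \lnot p   [simplify]

\lnot q \land \lnot p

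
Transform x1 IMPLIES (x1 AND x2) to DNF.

x1 IMPLIES (x1 AND x2)
≡ NOT x1 OR (x1 AND x2)   [eliminate IMPLIES]

NOT x1 OR (x1 AND x2)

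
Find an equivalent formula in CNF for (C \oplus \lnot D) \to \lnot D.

\lnot C \lor \lnot D

(C \oplus \lnot D) \to \lnot D
⇔ \lnot (C \oplus \lnot D) \lor \lnot D   — eliminate \to
⇔ \lnot ((C \lor \lnot D) \land \lnot (C \land \lnot D)) \lor \lnot D   — expand \oplus
⇔ \lnot (C \lor \lnot D) \lor \lnot \lnot (C \land \lnot D) \lor \lnot D   — De Morgan
⇔ (\lnot C \land \lnot \lnot D) \lor \lnot \lnot (C \land \lnot D) \lor \lnot D   — De Morgan
⇔ (\lnot C \land D) \lor \lnot \lnot (C \land \lnot D) \lor \lnot D   — double negation
⇔ (\lnot C \land D) \lor (C \land \lnot D) \lor \lnot D   — double negation
⇔ (\lnot C \lor C \lor \lnot D) \land (\lnot C \lor \lnot D \lor \lnot D) \land (D \lor C \lor \lnot D) \land (D \lor \lnot D \lor \lnot D)   — distribute \lor over \land
⇔ \lnot C \lor \lnot D   — simplify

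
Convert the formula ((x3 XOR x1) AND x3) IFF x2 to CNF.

((x3 XOR x1) AND x3) IFF x2
≡ (((x3 XOR x1) AND x3) IMPLIES x2) AND (x2 IMPLIES ((x3 XOR x1) AND x3))   — eliminate IFF
≡ (NOT ((x3 XOR x1) AND x3) OR x2) AND (x2 IMPLIES ((x3 XOR x1) AND x3))   — eliminate IMPLIES
≡ (NOT ((x3 OR x1) AND NOT (x3 AND x1) AND x3) OR x2) AND (x2 IMPLIES ((x3 XOR x1) AND x3))   — expand XOR
≡ (NOT ((x3 OR x1) AND NOT (x3 AND x1) AND x3) OR x2) AND (NOT x2 OR ((x3 XOR x1) AND x3))   — eliminate IMPLIES
≡ (NOT ((x3 OR x1) AND NOT (x3 AND x1) AND x3) OR x2) AND (NOT x2 OR ((x3 OR x1) AND NOT (x3 AND x1) AND x3))   — expand XOR
≡ (NOT (x3 OR x1) OR NOT NOT (x3 AND x1) OR NOT x3 OR x2) AND (NOT x2 OR ((x3 OR x1) AND NOT (x3 AND x1) AND x3))   — De Morgan
≡ ((NOT x3 AND NOT x1) OR NOT NOT (x3 AND x1) OR NOT x3 OR x2) AND (NOT x2 OR ((x3 OR x1) AND NOT (x3 AND x1) AND x3))   — De Morgan
≡ ((NOT x3 AND NOT x1) OR (x3 AND x1) OR NOT x3 OR x2) AND (NOT x2 OR ((x3 OR x1) AND NOT (x3 AND x1) AND x3))   — double negation
≡ ((NOT x3 AND NOT x1) OR (x3 AND x1) OR NOT x3 OR x2) AND (NOT x2 OR ((x3 OR x1) AND (NOT x3 OR NOT x1) AND x3))   — De Morgan
≡ (NOT x3 OR x3 OR NOT x3 OR x2) AND (NOT x3 OR x1 OR NOT x3 OR x2) AND (NOT x1 OR x3 OR NOT x3 OR x2) AND (NOT x1 OR x1 OR NOT x3 OR x2) AND (NOT x2 OR x3 OR x1) AND (NOT x2 OR NOT x3 OR NOT x1) AND (NOT x2 OR x3)   — distribute OR over AND
≡ (NOT x3 OR x1 OR x2) AND (NOT x2 OR NOT x3 OR NOT x1) AND (NOT x2 OR x3)   — simplify

(NOT x3 OR x1 OR x2) AND (NOT x2 OR NOT x3 OR NOT x1) AND (NOT x2 OR x3)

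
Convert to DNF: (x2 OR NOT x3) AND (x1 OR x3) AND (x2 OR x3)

(x2 AND x1) OR (x2 AND x3)

(x2 OR NOT x3) AND (x1 OR x3) AND (x2 OR x3)
≡ (x2 AND x1 AND x2) OR (x2 AND x1 AND x3) OR (x2 AND x3 AND x2) OR (x2 AND x3 AND x3) OR (NOT x3 AND x1 AND x2) OR (NOT x3 AND x1 AND x3) OR (NOT x3 AND x3 AND x2) OR (NOT x3 AND x3 AND x3)   (distribute AND over OR)
≡ (x2 AND x1) OR (x2 AND x3)   (simplify)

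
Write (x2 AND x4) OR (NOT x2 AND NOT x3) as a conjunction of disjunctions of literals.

(x2 OR NOT x3) AND (x4 OR NOT x2) AND (x4 OR NOT x3)

(x2 AND x4) OR (NOT x2 AND NOT x3)
≡ (x2 OR NOT x2) AND (x2 OR NOT x3) AND (x4 OR NOT x2) AND (x4 OR NOT x3)   [distribute OR over AND]
≡ (x2 OR NOT x3) AND (x4 OR NOT x2) AND (x4 OR NOT x3)   [simplify]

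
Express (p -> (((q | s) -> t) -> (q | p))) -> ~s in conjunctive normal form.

(p -> (((q | s) -> t) -> (q | p))) -> ~s
= ~(p -> (((q | s) -> t) -> (q | p))) | ~s
= ~(~p | (((q | s) -> t) -> (q | p))) | ~s
= ~(~p | ~((q | s) -> t) | q | p) | ~s
= ~(~p | ~(~(q | s) | t) | q | p) | ~s
= (~~p & ~~(~(q | s) | t) & ~q & ~p) | ~s
= (p & ~~(~(q | s) | t) & ~q & ~p) | ~s
= (p & (~(q | s) | t) & ~q & ~p) | ~s
= (p & ((~q & ~s) | t) & ~q & ~p) | ~s
= (p | ~s) & (~q | t | ~s) & (~s | t | ~s) & (~q | ~s) & (~p | ~s)
= (p | ~s) & (~s | t) & (~q | ~s) & (~p | ~s)

(p | ~s) & (~s | t) & (~q | ~s) & (~p | ~s)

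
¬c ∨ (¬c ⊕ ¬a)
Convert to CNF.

¬c ∨ (¬c ⊕ ¬a)
≡ ¬c ∨ ((¬c ∨ ¬a) ∧ ¬(¬c ∧ ¬a))   [expand ⊕]
≡ ¬c ∨ ((¬c ∨ ¬a) ∧ (¬¬c ∨ ¬¬a))   [De Morgan]
≡ ¬c ∨ ((¬c ∨ ¬a) ∧ (c ∨ ¬¬a))   [double negation]
≡ ¬c ∨ ((¬c ∨ ¬a) ∧ (c ∨ a))   [double negation]
≡ (¬c ∨ ¬c ∨ ¬a) ∧ (¬c ∨ c ∨ a)   [distribute ∨ over ∧]
≡ ¬c ∨ ¬a   [simplify]

¬c ∨ ¬a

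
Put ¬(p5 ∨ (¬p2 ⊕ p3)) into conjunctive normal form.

¬p5 ∧ (p2 ∨ p3) ∧ (¬p3 ∨ ¬p2)

¬(p5 ∨ (¬p2 ⊕ p3))
≡ ¬(p5 ∨ ((¬p2 ∨ p3) ∧ ¬(¬p2 ∧ p3)))   [expand ⊕]
≡ ¬p5 ∧ ¬((¬p2 ∨ p3) ∧ ¬(¬p2 ∧ p3))   [De Morgan]
≡ ¬p5 ∧ (¬(¬p2 ∨ p3) ∨ ¬¬(¬p2 ∧ p3))   [De Morgan]
≡ ¬p5 ∧ ((¬¬p2 ∧ ¬p3) ∨ ¬¬(¬p2 ∧ p3))   [De Morgan]
≡ ¬p5 ∧ ((p2 ∧ ¬p3) ∨ ¬¬(¬p2 ∧ p3))   [double negation]
≡ ¬p5 ∧ ((p2 ∧ ¬p3) ∨ (¬p2 ∧ p3))   [double negation]
≡ ¬p5 ∧ (p2 ∨ ¬p2) ∧ (p2 ∨ p3) ∧ (¬p3 ∨ ¬p2) ∧ (¬p3 ∨ p3)   [distribute ∨ over ∧]
≡ ¬p5 ∧ (p2 ∨ p3) ∧ (¬p3 ∨ ¬p2)   [simplify]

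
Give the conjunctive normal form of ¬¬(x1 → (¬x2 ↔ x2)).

¬¬(x1 → (¬x2 ↔ x2))
≡ ¬¬(¬x1 ∨ (¬x2 ↔ x2))
≡ ¬¬(¬x1 ∨ ((¬x2 → x2) ∧ (x2 → ¬x2)))
≡ ¬¬(¬x1 ∨ ((¬¬x2 ∨ x2) ∧ (x2 → ¬x2)))
≡ ¬¬(¬x1 ∨ ((¬¬x2 ∨ x2) ∧ (¬x2 ∨ ¬x2)))
≡ ¬x1 ∨ ((¬¬x2 ∨ x2) ∧ (¬x2 ∨ ¬x2))
≡ ¬x1 ∨ ((x2 ∨ x2) ∧ (¬x2 ∨ ¬x2))
≡ (¬x1 ∨ x2 ∨ x2) ∧ (¬x1 ∨ ¬x2 ∨ ¬x2)
≡ (¬x1 ∨ x2) ∧ (¬x1 ∨ ¬x2)

(¬x1 ∨ x2) ∧ (¬x1 ∨ ¬x2)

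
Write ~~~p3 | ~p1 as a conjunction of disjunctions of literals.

~~~p3 | ~p1
= ~p3 | ~p1   [double negation]

~p3 | ~p1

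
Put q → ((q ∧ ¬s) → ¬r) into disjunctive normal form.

q → ((q ∧ ¬s) → ¬r)
≡ ¬q ∨ ((q ∧ ¬s) → ¬r)   [eliminate →]
≡ ¬q ∨ ¬(q ∧ ¬s) ∨ ¬r   [eliminate →]
≡ ¬q ∨ ¬q ∨ ¬¬s ∨ ¬r   [De Morgan]
≡ ¬q ∨ ¬q ∨ s ∨ ¬r   [double negation]
≡ ¬q ∨ s ∨ ¬r   [simplify]

¬q ∨ s ∨ ¬r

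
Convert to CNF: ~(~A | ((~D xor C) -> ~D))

~(~A | ((~D xor C) -> ~D))
≡ ~(~A | ~(~D xor C) | ~D)   [eliminate ->]
≡ ~(~A | ~((~D | C) & ~(~D & C)) | ~D)   [expand xor]
≡ ~~A & ~~((~D | C) & ~(~D & C)) & ~~D   [De Morgan]
≡ A & ~~((~D | C) & ~(~D & C)) & ~~D   [double negation]
≡ A & (~D | C) & ~(~D & C) & ~~D   [double negation]
≡ A & (~D | C) & (~~D | ~C) & ~~D   [De Morgan]
≡ A & (~D | C) & (D | ~C) & ~~D   [double negation]
≡ A & (~D | C) & (D | ~C) & D   [double negation]
≡ A & (~D | C) & D   [simplify]

A & (~D | C) & D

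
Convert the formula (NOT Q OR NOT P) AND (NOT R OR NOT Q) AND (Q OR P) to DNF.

(NOT Q OR NOT P) AND (NOT R OR NOT Q) AND (Q OR P)
= (NOT Q AND NOT R AND Q) OR (NOT Q AND NOT R AND P) OR (NOT Q AND NOT Q AND Q) OR (NOT Q AND NOT Q AND P) OR (NOT P AND NOT R AND Q) OR (NOT P AND NOT R AND P) OR (NOT P AND NOT Q AND Q) OR (NOT P AND NOT Q AND P)   (distribute AND over OR)
= (NOT Q AND P) OR (NOT P AND NOT R AND Q)   (simplify)

(NOT Q AND P) OR (NOT P AND NOT R AND Q)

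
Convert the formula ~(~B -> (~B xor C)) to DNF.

~B & C

~(~B -> (~B xor C))
= ~(~~B | (~B xor C))   — eliminate ->
= ~(~~B | (~B & ~C) | (~~B & C))   — expand xor
= ~~~B & ~(~B & ~C) & ~(~~B & C)   — De Morgan
= ~B & ~(~B & ~C) & ~(~~B & C)   — double negation
= ~B & (~~B | ~~C) & ~(~~B & C)   — De Morgan
= ~B & (B | ~~C) & ~(~~B & C)   — double negation
= ~B & (B | C) & ~(~~B & C)   — double negation
= ~B & (B | C) & (~~~B | ~C)   — De Morgan
= ~B & (B | C) & (~B | ~C)   — double negation
= (~B & B & ~B) | (~B & B & ~C) | (~B & C & ~B) | (~B & C & ~C)   — distribute & over |
= ~B & C   — simplify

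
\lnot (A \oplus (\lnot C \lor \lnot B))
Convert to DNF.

\lnot (A \oplus (\lnot C \lor \lnot B))
≡ \lnot ((A \land \lnot (\lnot C \lor \lnot B)) \lor (\lnot A \land (\lnot C \lor \lnot B)))   [expand \oplus]
≡ \lnot (A \land \lnot (\lnot C \lor \lnot B)) \land \lnot (\lnot A \land (\lnot C \lor \lnot B))   [De Morgan]
≡ (\lnot A \lor \lnot \lnot (\lnot C \lor \lnot B)) \land \lnot (\lnot A \land (\lnot C \lor \lnot B))   [De Morgan]
≡ (\lnot A \lor \lnot C \lor \lnot B) \land \lnot (\lnot A \land (\lnot C \lor \lnot B))   [double negation]
≡ (\lnot A \lor \lnot C \lor \lnot B) \land (\lnot \lnot A \lor \lnot (\lnot C \lor \lnot B))   [De Morgan]
≡ (\lnot A \lor \lnot C \lor \lnot B) \land (A \lor \lnot (\lnot C \lor \lnot B))   [double negation]
≡ (\lnot A \lor \lnot C \lor \lnot B) \land (A \lor (\lnot \lnot C \land \lnot \lnot B))   [De Morgan]
≡ (\lnot A \lor \lnot C \lor \lnot B) \land (A \lor (C \land \lnot \lnot B))   [double negation]
≡ (\lnot A \lor \lnot C \lor \lnot B) \land (A \lor (C \land B))   [double negation]
≡ (\lnot A \land A) \lor (\lnot A \land C \land B) \lor (\lnot C \land A) \lor (\lnot C \land C \land B) \lor (\lnot B \land A) \lor (\lnot B \land C \land B)   [distribute \land over \lor]
≡ (\lnot A \land C \land B) \lor (\lnot C \land A) \lor (\lnot B \land A)   [simplify]

(\lnot A \land C \land B) \lor (\lnot C \land A) \lor (\lnot B \land A)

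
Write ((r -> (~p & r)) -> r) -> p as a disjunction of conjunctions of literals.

~r | p

((r -> (~p & r)) -> r) -> p
= ~((r -> (~p & r)) -> r) | p   [eliminate ->]
= ~(~(r -> (~p & r)) | r) | p   [eliminate ->]
= ~(~(~r | (~p & r)) | r) | p   [eliminate ->]
= (~~(~r | (~p & r)) & ~r) | p   [De Morgan]
= ((~r | (~p & r)) & ~r) | p   [double negation]
= (~r & ~r) | (~p & r & ~r) | p   [distribute & over |]
= ~r | p   [simplify]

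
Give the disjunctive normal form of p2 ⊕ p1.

(p2 ∧ ¬p1) ∨ (¬p2 ∧ p1)

p2 ⊕ p1
⇔ (p2 ∧ ¬p1) ∨ (¬p2 ∧ p1)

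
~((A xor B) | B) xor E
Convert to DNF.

~((A xor B) | B) xor E
⇔ (~((A xor B) | B) & ~E) | (~~((A xor B) | B) & E)   [expand xor]
⇔ (~((A & ~B) | (~A & B) | B) & ~E) | (~~((A xor B) | B) & E)   [expand xor]
⇔ (~((A & ~B) | (~A & B) | B) & ~E) | (~~((A & ~B) | (~A & B) | B) & E)   [expand xor]
⇔ (~(A & ~B) & ~(~A & B) & ~B & ~E) | (~~((A & ~B) | (~A & B) | B) & E)   [De Morgan]
⇔ ((~A | ~~B) & ~(~A & B) & ~B & ~E) | (~~((A & ~B) | (~A & B) | B) & E)   [De Morgan]
⇔ ((~A | B) & ~(~A & B) & ~B & ~E) | (~~((A & ~B) | (~A & B) | B) & E)   [double negation]
⇔ ((~A | B) & (~~A | ~B) & ~B & ~E) | (~~((A & ~B) | (~A & B) | B) & E)   [De Morgan]
⇔ ((~A | B) & (A | ~B) & ~B & ~E) | (~~((A & ~B) | (~A & B) | B) & E)   [double negation]
⇔ ((~A | B) & (A | ~B) & ~B & ~E) | (((A & ~B) | (~A & B) | B) & E)   [double negation]
⇔ (~A & A & ~B & ~E) | (~A & ~B & ~B & ~E) | (B & A & ~B & ~E) | (B & ~B & ~B & ~E) | (A & ~B & E) | (~A & B & E) | (B & E)   [distribute & over |]
⇔ (~A & ~B & ~E) | (A & ~B & E) | (B & E)   [simplify]

(~A & ~B & ~E) | (A & ~B & E) | (B & E)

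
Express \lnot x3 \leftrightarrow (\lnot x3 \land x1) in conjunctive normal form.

x3 \lor x1

\lnot x3 \leftrightarrow (\lnot x3 \land x1)
≡ (\lnot x3 \to (\lnot x3 \land x1)) \land ((\lnot x3 \land x1) \to \lnot x3)   [eliminate \leftrightarrow]
≡ (\lnot \lnot x3 \lor (\lnot x3 \land x1)) \land ((\lnot x3 \land x1) \to \lnot x3)   [eliminate \to]
≡ (\lnot \lnot x3 \lor (\lnot x3 \land x1)) \land (\lnot (\lnot x3 \land x1) \lor \lnot x3)   [eliminate \to]
≡ (x3 \lor (\lnot x3 \land x1)) \land (\lnot (\lnot x3 \land x1) \lor \lnot x3)   [double negation]
≡ (x3 \lor (\lnot x3 \land x1)) \land (\lnot \lnot x3 \lor \lnot x1 \lor \lnot x3)   [De Morgan]
≡ (x3 \lor (\lnot x3 \land x1)) \land (x3 \lor \lnot x1 \lor \lnot x3)   [double negation]
≡ (x3 \lor \lnot x3) \land (x3 \lor x1) \land (x3 \lor \lnot x1 \lor \lnot x3)   [distribute \lor over \land]
≡ x3 \lor x1   [simplify]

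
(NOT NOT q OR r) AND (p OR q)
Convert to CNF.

(q OR r) AND (p OR q)

(NOT NOT q OR r) AND (p OR q)
≡ (q OR r) AND (p OR q)   [double negation]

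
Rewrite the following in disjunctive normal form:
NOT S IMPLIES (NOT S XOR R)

NOT S IMPLIES (NOT S XOR R)
≡ NOT NOT S OR (NOT S XOR R)
≡ NOT NOT S OR (NOT S AND NOT R) OR (NOT NOT S AND R)
≡ S OR (NOT S AND NOT R) OR (NOT NOT S AND R)
≡ S OR (NOT S AND NOT R) OR (S AND R)
≡ S OR (NOT S AND NOT R)

S OR (NOT S AND NOT R)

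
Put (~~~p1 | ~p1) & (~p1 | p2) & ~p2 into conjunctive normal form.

~p1 & ~p2

(~~~p1 | ~p1) & (~p1 | p2) & ~p2
⇔ (~p1 | ~p1) & (~p1 | p2) & ~p2   — double negation
⇔ ~p1 & ~p2   — simplify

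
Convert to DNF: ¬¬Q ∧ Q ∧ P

¬¬Q ∧ Q ∧ P
≡ Q ∧ Q ∧ P   [double negation]
≡ Q ∧ P   [simplify]

Q ∧ P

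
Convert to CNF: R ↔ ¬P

(¬R ∨ ¬P) ∧ (P ∨ R)

R ↔ ¬P
≡ (R → ¬P) ∧ (¬P → R)
≡ (¬R ∨ ¬P) ∧ (¬P → R)
≡ (¬R ∨ ¬P) ∧ (¬¬P ∨ R)
≡ (¬R ∨ ¬P) ∧ (P ∨ R)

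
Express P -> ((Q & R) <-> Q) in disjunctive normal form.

P -> ((Q & R) <-> Q)
≡ ~P | ((Q & R) <-> Q)   [eliminate ->]
≡ ~P | (((Q & R) -> Q) & (Q -> (Q & R)))   [eliminate <->]
≡ ~P | ((~(Q & R) | Q) & (Q -> (Q & R)))   [eliminate ->]
≡ ~P | ((~(Q & R) | Q) & (~Q | (Q & R)))   [eliminate ->]
≡ ~P | ((~Q | ~R | Q) & (~Q | (Q & R)))   [De Morgan]
≡ ~P | (~Q & ~Q) | (~Q & Q & R) | (~R & ~Q) | (~R & Q & R) | (Q & ~Q) | (Q & Q & R)   [distribute & over |]
≡ ~P | ~Q | (Q & R)   [simplify]

~P | ~Q | (Q & R)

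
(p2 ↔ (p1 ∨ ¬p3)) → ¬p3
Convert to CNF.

(p2 ∨ p1 ∨ ¬p3) ∧ (¬p1 ∨ ¬p2 ∨ ¬p3)

(p2 ↔ (p1 ∨ ¬p3)) → ¬p3
= ¬(p2 ↔ (p1 ∨ ¬p3)) ∨ ¬p3   — eliminate →
= ¬((p2 → (p1 ∨ ¬p3)) ∧ ((p1 ∨ ¬p3) → p2)) ∨ ¬p3   — eliminate ↔
= ¬((¬p2 ∨ p1 ∨ ¬p3) ∧ ((p1 ∨ ¬p3) → p2)) ∨ ¬p3   — eliminate →
= ¬((¬p2 ∨ p1 ∨ ¬p3) ∧ (¬(p1 ∨ ¬p3) ∨ p2)) ∨ ¬p3   — eliminate →
= ¬(¬p2 ∨ p1 ∨ ¬p3) ∨ ¬(¬(p1 ∨ ¬p3) ∨ p2) ∨ ¬p3   — De Morgan
= (¬¬p2 ∧ ¬p1 ∧ ¬¬p3) ∨ ¬(¬(p1 ∨ ¬p3) ∨ p2) ∨ ¬p3   — De Morgan
= (p2 ∧ ¬p1 ∧ ¬¬p3) ∨ ¬(¬(p1 ∨ ¬p3) ∨ p2) ∨ ¬p3   — double negation
= (p2 ∧ ¬p1 ∧ p3) ∨ ¬(¬(p1 ∨ ¬p3) ∨ p2) ∨ ¬p3   — double negation
= (p2 ∧ ¬p1 ∧ p3) ∨ (¬¬(p1 ∨ ¬p3) ∧ ¬p2) ∨ ¬p3   — De Morgan
= (p2 ∧ ¬p1 ∧ p3) ∨ ((p1 ∨ ¬p3) ∧ ¬p2) ∨ ¬p3   — double negation
= (p2 ∨ p1 ∨ ¬p3 ∨ ¬p3) ∧ (p2 ∨ ¬p2 ∨ ¬p3) ∧ (¬p1 ∨ p1 ∨ ¬p3 ∨ ¬p3) ∧ (¬p1 ∨ ¬p2 ∨ ¬p3) ∧ (p3 ∨ p1 ∨ ¬p3 ∨ ¬p3) ∧ (p3 ∨ ¬p2 ∨ ¬p3)   — distribute ∨ over ∧
= (p2 ∨ p1 ∨ ¬p3) ∧ (¬p1 ∨ ¬p2 ∨ ¬p3)   — simplify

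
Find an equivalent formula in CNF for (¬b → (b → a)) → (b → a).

(¬b → (b → a)) → (b → a)
≡ ¬(¬b → (b → a)) ∨ (b → a)   (eliminate →)
≡ ¬(¬¬b ∨ (b → a)) ∨ (b → a)   (eliminate →)
≡ ¬(¬¬b ∨ ¬b ∨ a) ∨ (b → a)   (eliminate →)
≡ ¬(¬¬b ∨ ¬b ∨ a) ∨ ¬b ∨ a   (eliminate →)
≡ (¬¬¬b ∧ ¬¬b ∧ ¬a) ∨ ¬b ∨ a   (De Morgan)
≡ (¬b ∧ ¬¬b ∧ ¬a) ∨ ¬b ∨ a   (double negation)
≡ (¬b ∧ b ∧ ¬a) ∨ ¬b ∨ a   (double negation)
≡ (¬b ∨ ¬b ∨ a) ∧ (b ∨ ¬b ∨ a) ∧ (¬a ∨ ¬b ∨ a)   (distribute ∨ over ∧)
≡ ¬b ∨ a   (simplify)

¬b ∨ a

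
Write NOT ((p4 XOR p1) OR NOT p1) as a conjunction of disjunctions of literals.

(NOT p1 OR p4) AND p1

NOT ((p4 XOR p1) OR NOT p1)
≡ NOT (((p4 OR p1) AND NOT (p4 AND p1)) OR NOT p1)   [expand XOR]
≡ NOT ((p4 OR p1) AND NOT (p4 AND p1)) AND NOT NOT p1   [De Morgan]
≡ (NOT (p4 OR p1) OR NOT NOT (p4 AND p1)) AND NOT NOT p1   [De Morgan]
≡ ((NOT p4 AND NOT p1) OR NOT NOT (p4 AND p1)) AND NOT NOT p1   [De Morgan]
≡ ((NOT p4 AND NOT p1) OR (p4 AND p1)) AND NOT NOT p1   [double negation]
≡ ((NOT p4 AND NOT p1) OR (p4 AND p1)) AND p1   [double negation]
≡ (NOT p4 OR p4) AND (NOT p4 OR p1) AND (NOT p1 OR p4) AND (NOT p1 OR p1) AND p1   [distribute OR over AND]
≡ (NOT p1 OR p4) AND p1   [simplify]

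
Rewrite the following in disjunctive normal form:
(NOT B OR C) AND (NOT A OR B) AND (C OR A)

(NOT B OR C) AND (NOT A OR B) AND (C OR A)
≡ (NOT B AND NOT A AND C) OR (NOT B AND NOT A AND A) OR (NOT B AND B AND C) OR (NOT B AND B AND A) OR (C AND NOT A AND C) OR (C AND NOT A AND A) OR (C AND B AND C) OR (C AND B AND A)   [distribute AND over OR]
≡ (C AND NOT A) OR (C AND B)   [simplify]

(C AND NOT A) OR (C AND B)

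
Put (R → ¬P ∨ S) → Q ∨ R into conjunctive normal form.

(R → ¬P ∨ S) → Q ∨ R
≡ ¬(R → ¬P ∨ S) ∨ Q ∨ R   (eliminate →)
≡ ¬(¬R ∨ ¬P ∨ S) ∨ Q ∨ R   (eliminate →)
≡ ¬¬R ∧ ¬¬P ∧ ¬S ∨ Q ∨ R   (De Morgan)
≡ R ∧ ¬¬P ∧ ¬S ∨ Q ∨ R   (double negation)
≡ R ∧ P ∧ ¬S ∨ Q ∨ R   (double negation)
≡ (R ∨ Q ∨ R) ∧ (P ∨ Q ∨ R) ∧ (¬S ∨ Q ∨ R)   (distribute ∨ over ∧)
≡ R ∨ Q   (simplify)

R ∨ Q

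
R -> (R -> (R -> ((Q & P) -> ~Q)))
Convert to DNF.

~R | ~Q | ~P

R -> (R -> (R -> ((Q & P) -> ~Q)))
⇔ ~R | (R -> (R -> ((Q & P) -> ~Q)))   [eliminate ->]
⇔ ~R | ~R | (R -> ((Q & P) -> ~Q))   [eliminate ->]
⇔ ~R | ~R | ~R | ((Q & P) -> ~Q)   [eliminate ->]
⇔ ~R | ~R | ~R | ~(Q & P) | ~Q   [eliminate ->]
⇔ ~R | ~R | ~R | ~Q | ~P | ~Q   [De Morgan]
⇔ ~R | ~Q | ~P   [simplify]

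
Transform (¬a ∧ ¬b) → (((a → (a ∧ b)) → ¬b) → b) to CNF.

a ∨ b

(¬a ∧ ¬b) → (((a → (a ∧ b)) → ¬b) → b)
⇔ ¬(¬a ∧ ¬b) ∨ (((a → (a ∧ b)) → ¬b) → b)   (eliminate →)
⇔ ¬(¬a ∧ ¬b) ∨ ¬((a → (a ∧ b)) → ¬b) ∨ b   (eliminate →)
⇔ ¬(¬a ∧ ¬b) ∨ ¬(¬(a → (a ∧ b)) ∨ ¬b) ∨ b   (eliminate →)
⇔ ¬(¬a ∧ ¬b) ∨ ¬(¬(¬a ∨ (a ∧ b)) ∨ ¬b) ∨ b   (eliminate →)
⇔ ¬¬a ∨ ¬¬b ∨ ¬(¬(¬a ∨ (a ∧ b)) ∨ ¬b) ∨ b   (De Morgan)
⇔ a ∨ ¬¬b ∨ ¬(¬(¬a ∨ (a ∧ b)) ∨ ¬b) ∨ b   (double negation)
⇔ a ∨ b ∨ ¬(¬(¬a ∨ (a ∧ b)) ∨ ¬b) ∨ b   (double negation)
⇔ a ∨ b ∨ (¬¬(¬a ∨ (a ∧ b)) ∧ ¬¬b) ∨ b   (De Morgan)
⇔ a ∨ b ∨ ((¬a ∨ (a ∧ b)) ∧ ¬¬b) ∨ b   (double negation)
⇔ a ∨ b ∨ ((¬a ∨ (a ∧ b)) ∧ b) ∨ b   (double negation)
⇔ (a ∨ b ∨ ¬a ∨ a ∨ b) ∧ (a ∨ b ∨ ¬a ∨ b ∨ b) ∧ (a ∨ b ∨ b ∨ b)   (distribute ∨ over ∧)
⇔ a ∨ b   (simplify)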